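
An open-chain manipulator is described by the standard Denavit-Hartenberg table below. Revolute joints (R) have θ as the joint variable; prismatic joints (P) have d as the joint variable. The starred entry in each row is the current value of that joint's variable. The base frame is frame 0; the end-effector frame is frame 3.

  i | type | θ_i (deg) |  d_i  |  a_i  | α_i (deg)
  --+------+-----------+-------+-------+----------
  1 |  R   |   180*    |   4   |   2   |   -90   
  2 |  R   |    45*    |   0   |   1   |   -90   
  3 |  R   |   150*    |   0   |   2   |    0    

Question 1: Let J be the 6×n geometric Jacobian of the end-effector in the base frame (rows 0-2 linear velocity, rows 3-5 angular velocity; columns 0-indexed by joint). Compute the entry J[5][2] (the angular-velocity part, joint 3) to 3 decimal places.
-0.707

axis z_2 = (0.7071,-0.0000,-0.7071); lever o_n−o_2 = (1.2247,1.0000,1.2247)
cross product → J_v[:, 2] = (0.7071,-1.7321,0.7071)
J_ω[:, 2] = z_2
entry J[5][2] = -0.7071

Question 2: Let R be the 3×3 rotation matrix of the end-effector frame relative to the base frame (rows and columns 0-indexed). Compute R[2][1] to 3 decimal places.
End-effector y-axis (col 1 of R) = (0.3536,-0.8660,0.3536)
R[2][1] = 0.3536

0.354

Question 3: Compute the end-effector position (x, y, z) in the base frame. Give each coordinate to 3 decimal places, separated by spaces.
-1.482 1.000 4.518

after link 1: o_1 = (-2.0000, 0.0000, 4.0000)
after link 2: o_2 = (-2.7071, 0.0000, 3.2929)
after link 3: o_3 = (-1.4824, 1.0000, 4.5176)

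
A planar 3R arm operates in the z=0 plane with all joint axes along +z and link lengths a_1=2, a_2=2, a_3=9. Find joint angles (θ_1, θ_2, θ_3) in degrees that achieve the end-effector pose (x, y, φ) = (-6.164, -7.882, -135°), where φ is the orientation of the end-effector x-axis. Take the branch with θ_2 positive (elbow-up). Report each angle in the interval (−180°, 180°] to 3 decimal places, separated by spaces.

wrist centre = target − a_3·(cos φ, sin φ) = (0.2000, -1.5180)
cos θ_2 = (2.3444−2²−2²)/(2·2·2) = -0.7069; θ_2 = 134.9870° (elbow-up)
β = atan2(-1.5180,0.2000) = -82.4960°; ψ = atan2(1.4145,0.5861) = 67.4935°
θ_1 = β − ψ = -149.9895°
θ_3 = φ − θ_1 − θ_2 = -119.9975° (wrapped to (-180°,180°])

-149.990 134.987 -119.997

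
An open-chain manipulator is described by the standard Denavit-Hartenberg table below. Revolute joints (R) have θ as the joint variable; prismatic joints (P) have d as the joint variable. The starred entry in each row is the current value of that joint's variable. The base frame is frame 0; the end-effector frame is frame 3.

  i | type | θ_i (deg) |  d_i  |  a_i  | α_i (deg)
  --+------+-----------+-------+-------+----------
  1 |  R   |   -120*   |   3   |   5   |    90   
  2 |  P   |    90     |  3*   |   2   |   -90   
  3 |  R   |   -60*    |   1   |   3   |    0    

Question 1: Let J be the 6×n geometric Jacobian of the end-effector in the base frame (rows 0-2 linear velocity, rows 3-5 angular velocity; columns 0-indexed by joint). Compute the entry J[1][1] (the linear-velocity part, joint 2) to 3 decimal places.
0.500

prismatic axis z_1 = (-0.8660,0.5000,0.0000)
J_v[:, 1] = z_1; J_ω[:, 1] = (0,0,0)
entry J[1][1] = 0.5000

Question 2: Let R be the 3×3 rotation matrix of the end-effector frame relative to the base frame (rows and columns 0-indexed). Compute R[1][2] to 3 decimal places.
0.866

End-effector z-axis (col 2 of R) = (0.5000,0.8660,0.0000)
R[1][2] = 0.8660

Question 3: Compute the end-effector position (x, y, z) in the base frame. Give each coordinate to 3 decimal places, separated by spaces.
-6.848 -0.665 6.500

after link 1: o_1 = (-2.5000, -4.3301, 3.0000)
after link 2: o_2 = (-5.0981, -2.8301, 5.0000)
after link 3: o_3 = (-6.8481, -0.6651, 6.5000)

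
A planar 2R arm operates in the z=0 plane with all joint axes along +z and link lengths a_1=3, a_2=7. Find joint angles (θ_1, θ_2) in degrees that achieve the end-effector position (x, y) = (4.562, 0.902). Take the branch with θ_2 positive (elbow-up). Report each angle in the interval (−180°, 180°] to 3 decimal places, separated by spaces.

-120.004 150.004

cos θ_2 = (21.6254−3²−7²)/(2·3·7) = -0.8661; θ_2 = 150.0041° (elbow-up)
β = atan2(0.9020,4.5620) = 11.1843°; ψ = atan2(3.4996,-3.0624) = 131.1887°
θ_1 = β − ψ = -120.0044°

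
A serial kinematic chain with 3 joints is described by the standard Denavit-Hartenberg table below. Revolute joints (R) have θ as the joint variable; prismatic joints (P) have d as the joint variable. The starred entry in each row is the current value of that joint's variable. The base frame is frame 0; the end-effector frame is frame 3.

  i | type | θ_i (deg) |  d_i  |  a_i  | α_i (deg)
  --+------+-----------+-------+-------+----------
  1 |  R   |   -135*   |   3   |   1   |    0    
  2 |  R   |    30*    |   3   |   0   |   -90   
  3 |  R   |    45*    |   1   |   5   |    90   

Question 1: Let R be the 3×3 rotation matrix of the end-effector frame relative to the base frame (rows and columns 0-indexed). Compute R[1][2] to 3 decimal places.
-0.683

End-effector z-axis (col 2 of R) = (-0.1830,-0.6830,0.7071)
R[1][2] = -0.6830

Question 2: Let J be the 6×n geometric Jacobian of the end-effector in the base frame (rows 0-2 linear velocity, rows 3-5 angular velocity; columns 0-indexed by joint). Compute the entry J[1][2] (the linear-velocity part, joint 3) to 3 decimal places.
axis z_2 = (0.9659,-0.2588,0.0000); lever o_n−o_2 = (0.0509,-3.6739,-3.5355)
cross product → J_v[:, 2] = (0.9151,3.4151,-3.5355)
J_ω[:, 2] = z_2
entry J[1][2] = 3.4151

3.415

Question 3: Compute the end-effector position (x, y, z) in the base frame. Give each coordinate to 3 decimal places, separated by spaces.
after link 1: o_1 = (-0.7071, -0.7071, 3.0000)
after link 2: o_2 = (-0.7071, -0.7071, 6.0000)
after link 3: o_3 = (-0.6562, -4.3810, 2.4645)

-0.656 -4.381 2.464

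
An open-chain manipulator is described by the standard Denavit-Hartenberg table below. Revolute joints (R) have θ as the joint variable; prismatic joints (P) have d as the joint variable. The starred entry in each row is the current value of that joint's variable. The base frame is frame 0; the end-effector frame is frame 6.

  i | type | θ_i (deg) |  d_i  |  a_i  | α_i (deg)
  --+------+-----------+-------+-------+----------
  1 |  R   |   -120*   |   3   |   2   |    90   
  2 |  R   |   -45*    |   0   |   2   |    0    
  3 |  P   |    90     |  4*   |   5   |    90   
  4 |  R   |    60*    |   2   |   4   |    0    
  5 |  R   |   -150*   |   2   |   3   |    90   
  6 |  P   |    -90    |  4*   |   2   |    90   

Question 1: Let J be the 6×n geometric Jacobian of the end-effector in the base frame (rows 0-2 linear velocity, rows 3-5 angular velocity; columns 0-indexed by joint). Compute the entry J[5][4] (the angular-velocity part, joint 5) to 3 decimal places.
axis z_4 = (-0.3536,-0.6124,-0.7071); lever o_n−o_4 = (4.0123,0.9495,-2.8284)
cross product → J_v[:, 4] = (2.4034,-3.8371,2.1213)
J_ω[:, 4] = z_4
entry J[5][4] = -0.7071

-0.707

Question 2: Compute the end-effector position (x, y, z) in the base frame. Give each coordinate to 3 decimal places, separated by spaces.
after link 1: o_1 = (-1.0000, -1.7321, 3.0000)
after link 2: o_2 = (-1.7071, -2.9568, 1.5858)
after link 3: o_3 = (-6.9390, -4.0187, 5.1213)
after link 4: o_4 = (-11.3532, -4.7361, 5.1213)
after link 5: o_5 = (-9.4622, -7.4608, 3.7071)
after link 6: o_6 = (-7.3409, -3.7866, 2.2929)

-7.341 -3.787 2.293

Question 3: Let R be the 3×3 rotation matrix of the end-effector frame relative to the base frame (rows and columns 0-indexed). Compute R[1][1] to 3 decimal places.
0.612

End-effector y-axis (col 1 of R) = (0.3536,0.6124,-0.7071)
R[1][1] = 0.6124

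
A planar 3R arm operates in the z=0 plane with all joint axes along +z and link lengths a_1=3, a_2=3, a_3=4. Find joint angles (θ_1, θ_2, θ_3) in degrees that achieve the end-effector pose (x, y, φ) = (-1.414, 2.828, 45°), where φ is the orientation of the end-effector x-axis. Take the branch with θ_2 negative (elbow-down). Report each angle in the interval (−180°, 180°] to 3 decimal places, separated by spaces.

wrist centre = target − a_3·(cos φ, sin φ) = (-4.2424, -0.0004)
cos θ_2 = (17.9982−3²−3²)/(2·3·3) = -0.0001; θ_2 = -90.0058° (elbow-down)
β = atan2(-0.0004,-4.2424) = -179.9942°; ψ = atan2(-3.0000,2.9997) = -45.0029°
θ_1 = β − ψ = -134.9913°
θ_3 = φ − θ_1 − θ_2 = -90.0029° (wrapped to (-180°,180°])

-134.991 -90.006 -90.003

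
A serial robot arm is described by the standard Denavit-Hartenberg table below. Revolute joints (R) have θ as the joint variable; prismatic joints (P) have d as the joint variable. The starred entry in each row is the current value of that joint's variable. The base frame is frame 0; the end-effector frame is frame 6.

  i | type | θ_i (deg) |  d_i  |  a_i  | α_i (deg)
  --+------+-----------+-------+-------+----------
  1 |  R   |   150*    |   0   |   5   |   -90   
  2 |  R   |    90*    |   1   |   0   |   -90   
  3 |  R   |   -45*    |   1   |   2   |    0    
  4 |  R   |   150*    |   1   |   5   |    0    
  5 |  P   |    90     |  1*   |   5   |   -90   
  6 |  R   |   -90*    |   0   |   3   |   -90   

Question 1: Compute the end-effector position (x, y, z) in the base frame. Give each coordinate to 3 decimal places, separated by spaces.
1.427 0.471 4.710

after link 1: o_1 = (-4.3301, 2.5000, 0.0000)
after link 2: o_2 = (-4.8301, 1.6340, 0.0000)
after link 3: o_3 = (-4.6712, -0.0908, -1.4142)
after link 4: o_4 = (-1.3904, 3.5918, -0.1201)
after link 5: o_5 = (-1.1714, 1.9711, 4.7095)
after link 6: o_6 = (1.4267, 0.4711, 4.7095)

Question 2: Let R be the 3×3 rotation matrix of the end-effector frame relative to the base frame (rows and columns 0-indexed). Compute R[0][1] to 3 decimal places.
End-effector y-axis (col 1 of R) = (0.4830,0.8365,0.2588)
R[0][1] = 0.4830

0.483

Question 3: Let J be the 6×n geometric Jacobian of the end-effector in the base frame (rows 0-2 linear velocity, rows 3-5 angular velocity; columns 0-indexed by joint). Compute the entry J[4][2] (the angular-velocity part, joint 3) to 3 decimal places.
-0.500

axis z_2 = (0.8660,-0.5000,-0.0000); lever o_n−o_2 = (6.2568,-1.1629,4.7095)
cross product → J_v[:, 2] = (-2.3548,-4.0786,2.1213)
J_ω[:, 2] = z_2
entry J[4][2] = -0.5000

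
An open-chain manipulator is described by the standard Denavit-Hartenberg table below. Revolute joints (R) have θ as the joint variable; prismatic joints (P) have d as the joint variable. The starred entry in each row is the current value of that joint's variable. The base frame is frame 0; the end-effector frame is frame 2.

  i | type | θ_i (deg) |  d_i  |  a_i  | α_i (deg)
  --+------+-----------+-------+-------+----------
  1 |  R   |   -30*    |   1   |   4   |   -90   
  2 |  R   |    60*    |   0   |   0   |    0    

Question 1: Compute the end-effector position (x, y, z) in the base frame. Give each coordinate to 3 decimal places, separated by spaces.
after link 1: o_1 = (3.4641, -2.0000, 1.0000)
after link 2: o_2 = (3.4641, -2.0000, 1.0000)

3.464 -2.000 1.000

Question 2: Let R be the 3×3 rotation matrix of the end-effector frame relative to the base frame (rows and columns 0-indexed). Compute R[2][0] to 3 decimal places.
-0.866

End-effector x-axis (col 0 of R) = (0.4330,-0.2500,-0.8660)
R[2][0] = -0.8660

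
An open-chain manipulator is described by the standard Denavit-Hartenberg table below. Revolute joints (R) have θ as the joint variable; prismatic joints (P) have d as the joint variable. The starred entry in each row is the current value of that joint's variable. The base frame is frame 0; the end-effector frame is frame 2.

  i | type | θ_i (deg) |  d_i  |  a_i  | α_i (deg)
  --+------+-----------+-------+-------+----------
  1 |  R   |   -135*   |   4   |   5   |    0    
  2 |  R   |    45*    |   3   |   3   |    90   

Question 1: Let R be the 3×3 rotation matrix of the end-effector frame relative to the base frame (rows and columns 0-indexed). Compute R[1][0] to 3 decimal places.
End-effector x-axis (col 0 of R) = (0.0000,-1.0000,0.0000)
R[1][0] = -1.0000

-1.000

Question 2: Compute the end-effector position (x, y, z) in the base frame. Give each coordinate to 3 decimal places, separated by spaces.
-3.536 -6.536 7.000

after link 1: o_1 = (-3.5355, -3.5355, 4.0000)
after link 2: o_2 = (-3.5355, -6.5355, 7.0000)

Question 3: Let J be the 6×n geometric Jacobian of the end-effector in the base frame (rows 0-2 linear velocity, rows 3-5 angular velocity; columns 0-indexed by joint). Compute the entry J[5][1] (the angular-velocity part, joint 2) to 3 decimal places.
1.000

axis z_1 = (0.0000,0.0000,1.0000); lever o_n−o_1 = (0.0000,-3.0000,3.0000)
cross product → J_v[:, 1] = (3.0000,0.0000,-0.0000)
J_ω[:, 1] = z_1
entry J[5][1] = 1.0000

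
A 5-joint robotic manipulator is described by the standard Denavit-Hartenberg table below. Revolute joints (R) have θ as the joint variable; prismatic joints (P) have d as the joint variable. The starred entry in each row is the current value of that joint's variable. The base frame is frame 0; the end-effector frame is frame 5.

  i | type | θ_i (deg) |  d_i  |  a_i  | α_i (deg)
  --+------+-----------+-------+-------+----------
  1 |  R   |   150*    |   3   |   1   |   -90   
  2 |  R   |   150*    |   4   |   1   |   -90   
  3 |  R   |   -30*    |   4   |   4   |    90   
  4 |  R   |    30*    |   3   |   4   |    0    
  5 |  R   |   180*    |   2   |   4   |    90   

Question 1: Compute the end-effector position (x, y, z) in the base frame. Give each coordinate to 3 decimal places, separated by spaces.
-2.826 -10.297 5.482

after link 1: o_1 = (-0.8660, 0.5000, 3.0000)
after link 2: o_2 = (-2.1160, -3.3971, 2.5000)
after link 3: o_3 = (1.2141, -7.6292, 4.2321)
after link 4: o_4 = (1.0401, -12.5287, 5.2141)
after link 5: o_5 = (-2.8260, -10.2966, 5.4821)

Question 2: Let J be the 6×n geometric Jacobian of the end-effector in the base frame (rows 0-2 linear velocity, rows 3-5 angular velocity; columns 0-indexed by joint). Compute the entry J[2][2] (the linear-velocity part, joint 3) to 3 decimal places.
-3.165

axis z_2 = (0.4330,-0.2500,0.8660); lever o_n−o_2 = (-0.7099,-6.8995,2.9821)
cross product → J_v[:, 2] = (5.2296,-1.9061,-3.1651)
J_ω[:, 2] = z_2
entry J[2][2] = -3.1651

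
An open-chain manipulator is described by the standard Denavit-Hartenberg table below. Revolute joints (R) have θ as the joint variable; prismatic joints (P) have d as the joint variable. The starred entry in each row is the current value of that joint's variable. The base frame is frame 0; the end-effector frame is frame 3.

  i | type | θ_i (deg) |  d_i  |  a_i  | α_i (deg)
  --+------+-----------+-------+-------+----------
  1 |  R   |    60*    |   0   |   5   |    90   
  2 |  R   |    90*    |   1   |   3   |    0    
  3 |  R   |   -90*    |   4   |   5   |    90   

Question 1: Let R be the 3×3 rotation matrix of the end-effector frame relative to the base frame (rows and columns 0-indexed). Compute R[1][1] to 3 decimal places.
-0.500

End-effector y-axis (col 1 of R) = (0.8660,-0.5000,0.0000)
R[1][1] = -0.5000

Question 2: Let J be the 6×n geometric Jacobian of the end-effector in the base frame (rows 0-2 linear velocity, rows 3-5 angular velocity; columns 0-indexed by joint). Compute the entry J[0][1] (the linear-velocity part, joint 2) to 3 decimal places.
axis z_1 = (0.8660,-0.5000,0.0000); lever o_n−o_1 = (6.8301,1.8301,3.0000)
cross product → J_v[:, 1] = (-1.5000,-2.5981,5.0000)
J_ω[:, 1] = z_1
entry J[0][1] = -1.5000

-1.500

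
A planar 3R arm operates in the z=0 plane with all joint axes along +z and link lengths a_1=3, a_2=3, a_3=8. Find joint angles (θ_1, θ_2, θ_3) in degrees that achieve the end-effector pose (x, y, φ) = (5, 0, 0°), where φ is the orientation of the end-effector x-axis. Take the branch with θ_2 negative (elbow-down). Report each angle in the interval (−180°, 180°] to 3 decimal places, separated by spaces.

wrist centre = target − a_3·(cos φ, sin φ) = (-3.0000, 0.0000)
cos θ_2 = (9.0000−3²−3²)/(2·3·3) = -0.5000; θ_2 = -120.0000° (elbow-down)
β = atan2(0.0000,-3.0000) = 180.0000°; ψ = atan2(-2.5981,1.5000) = -60.0000°
θ_1 = β − ψ = 240.0000°
θ_3 = φ − θ_1 − θ_2 = -120.0000° (wrapped to (-180°,180°])

-120.000 -120.000 -120.000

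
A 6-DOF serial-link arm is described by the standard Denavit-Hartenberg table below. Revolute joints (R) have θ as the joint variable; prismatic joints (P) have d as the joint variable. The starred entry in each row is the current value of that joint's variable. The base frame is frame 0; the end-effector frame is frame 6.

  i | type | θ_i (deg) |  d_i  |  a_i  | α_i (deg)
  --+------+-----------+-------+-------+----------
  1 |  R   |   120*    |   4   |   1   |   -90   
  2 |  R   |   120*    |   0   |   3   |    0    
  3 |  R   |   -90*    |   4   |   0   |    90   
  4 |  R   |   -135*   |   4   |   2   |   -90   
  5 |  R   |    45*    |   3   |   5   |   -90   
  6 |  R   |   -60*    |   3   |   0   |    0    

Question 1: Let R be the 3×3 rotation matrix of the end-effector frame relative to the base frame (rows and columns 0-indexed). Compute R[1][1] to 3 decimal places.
-0.815

End-effector y-axis (col 1 of R) = (0.5625,-0.8154,-0.1370)
R[1][1] = -0.8154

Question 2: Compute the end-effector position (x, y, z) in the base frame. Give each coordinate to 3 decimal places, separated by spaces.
after link 1: o_1 = (-0.5000, 0.8660, 4.0000)
after link 2: o_2 = (0.2500, -0.4330, 1.4019)
after link 3: o_3 = (-3.2141, -2.4330, 1.4019)
after link 4: o_4 = (-2.3770, -1.0545, 5.5731)
after link 5: o_5 = (2.6731, -0.5588, 2.7006)
after link 6: o_6 = (1.2548, -1.1024, 0.1135)

1.255 -1.102 0.113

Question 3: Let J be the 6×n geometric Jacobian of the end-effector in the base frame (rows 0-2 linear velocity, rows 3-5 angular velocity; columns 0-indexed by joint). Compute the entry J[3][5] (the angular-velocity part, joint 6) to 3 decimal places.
-0.473

axis z_5 = (-0.4727,-0.1812,-0.8624); lever o_n−o_5 = (-1.4182,-0.5436,-2.5871)
cross product → J_v[:, 5] = (-0.0000,0.0000,0.0000)
J_ω[:, 5] = z_5
entry J[3][5] = -0.4727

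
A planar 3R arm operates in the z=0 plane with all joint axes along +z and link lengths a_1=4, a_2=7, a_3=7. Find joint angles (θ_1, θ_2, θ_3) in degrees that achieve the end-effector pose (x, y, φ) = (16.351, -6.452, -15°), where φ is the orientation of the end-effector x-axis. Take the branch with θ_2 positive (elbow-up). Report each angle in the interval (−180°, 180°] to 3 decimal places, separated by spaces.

-45.010 30.013 -0.003

wrist centre = target − a_3·(cos φ, sin φ) = (9.5895, -4.6403)
cos θ_2 = (113.4910−4²−7²)/(2·4·7) = 0.8659; θ_2 = 30.0132° (elbow-up)
β = atan2(-4.6403,9.5895) = -25.8218°; ψ = atan2(3.5014,10.0614) = 19.1881°
θ_1 = β − ψ = -45.0100°
θ_3 = φ − θ_1 − θ_2 = -0.0033° (wrapped to (-180°,180°])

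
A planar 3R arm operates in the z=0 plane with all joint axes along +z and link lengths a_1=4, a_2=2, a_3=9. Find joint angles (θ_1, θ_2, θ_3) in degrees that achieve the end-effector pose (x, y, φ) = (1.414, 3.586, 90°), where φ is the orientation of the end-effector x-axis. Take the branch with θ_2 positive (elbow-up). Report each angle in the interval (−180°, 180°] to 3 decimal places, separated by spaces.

-90.006 45.015 134.991

wrist centre = target − a_3·(cos φ, sin φ) = (1.4140, -5.4140)
cos θ_2 = (31.3108−4²−2²)/(2·4·2) = 0.7069; θ_2 = 45.0148° (elbow-up)
β = atan2(-5.4140,1.4140) = -75.3628°; ψ = atan2(1.4146,5.4138) = 14.6434°
θ_1 = β − ψ = -90.0061°
θ_3 = φ − θ_1 − θ_2 = 134.9913° (wrapped to (-180°,180°])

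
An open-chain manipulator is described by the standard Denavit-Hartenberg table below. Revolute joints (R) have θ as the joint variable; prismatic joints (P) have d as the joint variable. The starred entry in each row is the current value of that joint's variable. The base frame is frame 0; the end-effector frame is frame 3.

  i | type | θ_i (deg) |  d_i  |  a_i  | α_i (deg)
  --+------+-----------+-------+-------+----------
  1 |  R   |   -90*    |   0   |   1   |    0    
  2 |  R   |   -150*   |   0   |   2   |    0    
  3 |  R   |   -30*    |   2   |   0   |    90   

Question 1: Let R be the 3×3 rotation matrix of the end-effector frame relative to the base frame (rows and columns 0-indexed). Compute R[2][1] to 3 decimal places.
End-effector y-axis (col 1 of R) = (-0.0000,-0.0000,1.0000)
R[2][1] = 1.0000

1.000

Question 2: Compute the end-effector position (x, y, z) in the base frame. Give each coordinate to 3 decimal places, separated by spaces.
-1.000 0.732 2.000

after link 1: o_1 = (0.0000, -1.0000, 0.0000)
after link 2: o_2 = (-1.0000, 0.7321, 0.0000)
after link 3: o_3 = (-1.0000, 0.7321, 2.0000)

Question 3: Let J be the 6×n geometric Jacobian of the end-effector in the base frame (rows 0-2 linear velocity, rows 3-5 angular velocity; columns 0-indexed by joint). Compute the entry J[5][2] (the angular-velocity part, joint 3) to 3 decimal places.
1.000

axis z_2 = (0.0000,0.0000,1.0000); lever o_n−o_2 = (0.0000,0.0000,2.0000)
cross product → J_v[:, 2] = (0.0000,0.0000,0.0000)
J_ω[:, 2] = z_2
entry J[5][2] = 1.0000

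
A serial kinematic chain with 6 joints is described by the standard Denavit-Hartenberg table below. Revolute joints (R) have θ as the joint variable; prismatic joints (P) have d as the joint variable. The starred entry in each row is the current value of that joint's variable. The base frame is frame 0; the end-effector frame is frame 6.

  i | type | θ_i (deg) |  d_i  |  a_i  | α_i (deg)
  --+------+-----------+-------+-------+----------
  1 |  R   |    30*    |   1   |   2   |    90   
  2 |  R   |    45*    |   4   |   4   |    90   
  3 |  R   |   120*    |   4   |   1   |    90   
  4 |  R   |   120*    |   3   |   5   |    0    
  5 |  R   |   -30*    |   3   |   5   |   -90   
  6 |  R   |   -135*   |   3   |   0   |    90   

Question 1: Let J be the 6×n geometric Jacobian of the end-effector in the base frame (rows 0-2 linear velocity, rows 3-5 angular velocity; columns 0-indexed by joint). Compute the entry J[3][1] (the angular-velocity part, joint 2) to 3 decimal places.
0.500

axis z_1 = (0.5000,-0.8660,0.0000); lever o_n−o_1 = (16.7238,6.0726,-1.3322)
cross product → J_v[:, 1] = (1.1537,0.6661,17.5195)
J_ω[:, 1] = z_1
entry J[3][1] = 0.5000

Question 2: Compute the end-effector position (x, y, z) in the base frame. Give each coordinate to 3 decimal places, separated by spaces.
after link 1: o_1 = (1.7321, 1.0000, 1.0000)
after link 2: o_2 = (6.1815, -1.0499, 3.8284)
after link 3: o_3 = (8.7579, -0.5625, 0.6464)
after link 4: o_4 = (13.4334, 2.9049, 0.3056)
after link 5: o_5 = (18.8363, 4.2922, -1.3928)
after link 6: o_6 = (18.4558, 7.0726, -0.3322)

18.456 7.073 -0.332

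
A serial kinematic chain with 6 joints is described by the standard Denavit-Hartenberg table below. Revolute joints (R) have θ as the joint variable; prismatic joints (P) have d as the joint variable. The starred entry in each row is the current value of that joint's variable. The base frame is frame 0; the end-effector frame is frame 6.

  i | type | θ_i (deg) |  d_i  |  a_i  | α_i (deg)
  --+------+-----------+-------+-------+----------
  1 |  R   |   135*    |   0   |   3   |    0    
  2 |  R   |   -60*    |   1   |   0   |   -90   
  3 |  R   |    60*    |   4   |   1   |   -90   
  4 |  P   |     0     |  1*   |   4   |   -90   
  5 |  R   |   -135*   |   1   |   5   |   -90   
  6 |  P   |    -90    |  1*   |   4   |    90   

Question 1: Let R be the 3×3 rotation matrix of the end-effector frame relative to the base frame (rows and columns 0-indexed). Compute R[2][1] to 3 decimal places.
End-effector y-axis (col 1 of R) = (-0.0670,-0.2500,-0.9659)
R[2][1] = -0.9659

-0.966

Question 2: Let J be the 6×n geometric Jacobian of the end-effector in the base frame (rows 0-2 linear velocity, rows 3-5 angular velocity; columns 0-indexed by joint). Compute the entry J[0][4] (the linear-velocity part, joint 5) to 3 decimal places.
-0.085

axis z_4 = (0.9659,-0.2588,-0.0000); lever o_n−o_4 = (3.5126,-6.2092,0.3282)
cross product → J_v[:, 4] = (-0.0849,-0.3170,-5.0884)
J_ω[:, 4] = z_4
entry J[0][4] = -0.0849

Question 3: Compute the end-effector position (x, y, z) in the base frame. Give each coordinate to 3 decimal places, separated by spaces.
after link 1: o_1 = (-2.1213, 2.1213, 0.0000)
after link 2: o_2 = (-2.1213, 2.1213, 1.0000)
after link 3: o_3 = (-5.8556, 3.6396, 0.1340)
after link 4: o_4 = (-5.5621, 4.7349, -3.8301)
after link 5: o_5 = (-5.8462, -0.1890, -2.5360)
after link 6: o_6 = (-2.0495, -1.4743, -3.5020)

-2.049 -1.474 -3.502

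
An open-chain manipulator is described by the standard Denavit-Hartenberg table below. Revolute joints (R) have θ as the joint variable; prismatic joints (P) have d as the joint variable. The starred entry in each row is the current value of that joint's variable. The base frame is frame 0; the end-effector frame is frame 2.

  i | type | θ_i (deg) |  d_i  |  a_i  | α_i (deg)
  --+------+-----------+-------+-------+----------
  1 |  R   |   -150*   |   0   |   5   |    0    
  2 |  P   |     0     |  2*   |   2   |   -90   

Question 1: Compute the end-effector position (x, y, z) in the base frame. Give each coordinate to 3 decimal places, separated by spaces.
-6.062 -3.500 2.000

after link 1: o_1 = (-4.3301, -2.5000, 0.0000)
after link 2: o_2 = (-6.0622, -3.5000, 2.0000)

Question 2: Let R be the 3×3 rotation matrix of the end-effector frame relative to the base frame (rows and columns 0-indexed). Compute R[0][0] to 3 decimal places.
End-effector x-axis (col 0 of R) = (-0.8660,-0.5000,0.0000)
R[0][0] = -0.8660

-0.866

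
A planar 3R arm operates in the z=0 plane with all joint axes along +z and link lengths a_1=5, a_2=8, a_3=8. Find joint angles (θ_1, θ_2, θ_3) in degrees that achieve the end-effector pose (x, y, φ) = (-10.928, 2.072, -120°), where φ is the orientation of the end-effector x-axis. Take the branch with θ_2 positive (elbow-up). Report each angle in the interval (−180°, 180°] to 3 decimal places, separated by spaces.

wrist centre = target − a_3·(cos φ, sin φ) = (-6.9280, 9.0002)
cos θ_2 = (129.0008−5²−8²)/(2·5·8) = 0.5000; θ_2 = 59.9993° (elbow-up)
β = atan2(9.0002,-6.9280) = 127.5877°; ψ = atan2(6.9282,9.0001) = 37.5886°
θ_1 = β − ψ = 89.9990°
θ_3 = φ − θ_1 − θ_2 = 90.0017° (wrapped to (-180°,180°])

89.999 59.999 90.002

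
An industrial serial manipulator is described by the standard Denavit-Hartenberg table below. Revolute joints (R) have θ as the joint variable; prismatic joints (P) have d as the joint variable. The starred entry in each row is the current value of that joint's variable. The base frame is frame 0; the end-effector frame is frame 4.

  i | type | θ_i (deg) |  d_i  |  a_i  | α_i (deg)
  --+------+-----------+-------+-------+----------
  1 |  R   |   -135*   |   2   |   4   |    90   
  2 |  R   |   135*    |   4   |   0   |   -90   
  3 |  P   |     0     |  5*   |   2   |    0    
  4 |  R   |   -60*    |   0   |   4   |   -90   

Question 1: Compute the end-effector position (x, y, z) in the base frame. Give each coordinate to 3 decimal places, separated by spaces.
after link 1: o_1 = (-2.8284, -2.8284, 2.0000)
after link 2: o_2 = (-5.6569, -0.0000, 2.0000)
after link 3: o_3 = (-2.1569, 3.5000, -0.1213)
after link 4: o_4 = (-3.6063, 6.9495, 1.2929)

-3.606 6.949 1.293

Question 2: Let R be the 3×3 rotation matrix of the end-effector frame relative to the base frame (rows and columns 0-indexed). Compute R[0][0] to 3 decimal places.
End-effector x-axis (col 0 of R) = (-0.3624,0.8624,0.3536)
R[0][0] = -0.3624

-0.362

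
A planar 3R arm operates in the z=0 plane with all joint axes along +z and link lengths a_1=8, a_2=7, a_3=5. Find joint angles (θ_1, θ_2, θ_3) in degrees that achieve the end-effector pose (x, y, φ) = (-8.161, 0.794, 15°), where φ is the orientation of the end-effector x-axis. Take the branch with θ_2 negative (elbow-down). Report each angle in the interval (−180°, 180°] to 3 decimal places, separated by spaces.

wrist centre = target − a_3·(cos φ, sin φ) = (-12.9906, -0.5001)
cos θ_2 = (169.0065−8²−7²)/(2·8·7) = 0.5001; θ_2 = -59.9961° (elbow-down)
β = atan2(-0.5001,-12.9906) = -177.7954°; ψ = atan2(-6.0619,11.5004) = -27.7940°
θ_1 = β − ψ = -150.0014°
θ_3 = φ − θ_1 − θ_2 = -135.0025° (wrapped to (-180°,180°])

-150.001 -59.996 -135.002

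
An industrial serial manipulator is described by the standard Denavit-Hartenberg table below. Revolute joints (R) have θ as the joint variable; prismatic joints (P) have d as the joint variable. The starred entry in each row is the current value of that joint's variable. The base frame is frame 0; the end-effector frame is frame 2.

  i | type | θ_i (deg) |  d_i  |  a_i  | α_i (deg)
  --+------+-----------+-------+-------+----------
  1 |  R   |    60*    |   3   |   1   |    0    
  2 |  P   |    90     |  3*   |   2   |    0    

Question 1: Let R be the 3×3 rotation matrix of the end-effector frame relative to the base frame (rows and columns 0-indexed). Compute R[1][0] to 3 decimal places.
End-effector x-axis (col 0 of R) = (-0.8660,0.5000,0.0000)
R[1][0] = 0.5000

0.500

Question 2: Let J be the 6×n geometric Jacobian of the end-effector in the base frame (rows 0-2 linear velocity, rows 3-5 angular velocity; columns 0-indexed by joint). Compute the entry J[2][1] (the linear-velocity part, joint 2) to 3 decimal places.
1.000

prismatic axis z_1 = (0.0000,0.0000,1.0000)
J_v[:, 1] = z_1; J_ω[:, 1] = (0,0,0)
entry J[2][1] = 1.0000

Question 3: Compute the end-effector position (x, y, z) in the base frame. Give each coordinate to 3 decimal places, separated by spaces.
-1.232 1.866 6.000

after link 1: o_1 = (0.5000, 0.8660, 3.0000)
after link 2: o_2 = (-1.2321, 1.8660, 6.0000)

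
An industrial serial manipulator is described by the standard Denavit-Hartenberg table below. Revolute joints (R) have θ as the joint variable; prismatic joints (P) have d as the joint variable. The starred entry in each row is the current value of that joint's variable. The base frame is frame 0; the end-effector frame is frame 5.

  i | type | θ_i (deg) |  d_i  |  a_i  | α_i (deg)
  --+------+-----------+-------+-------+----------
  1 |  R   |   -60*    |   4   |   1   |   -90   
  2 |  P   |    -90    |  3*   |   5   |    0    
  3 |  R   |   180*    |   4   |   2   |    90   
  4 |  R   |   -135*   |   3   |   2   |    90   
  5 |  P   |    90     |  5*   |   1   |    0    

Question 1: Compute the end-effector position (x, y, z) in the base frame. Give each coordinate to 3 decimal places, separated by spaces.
10.399 0.231 11.950

after link 1: o_1 = (0.5000, -0.8660, 4.0000)
after link 2: o_2 = (3.0981, 0.6340, 9.0000)
after link 3: o_3 = (6.5622, 2.6340, 7.0000)
after link 4: o_4 = (6.8374, -0.6712, 8.4142)
after link 5: o_5 = (10.3993, 0.2305, 11.9497)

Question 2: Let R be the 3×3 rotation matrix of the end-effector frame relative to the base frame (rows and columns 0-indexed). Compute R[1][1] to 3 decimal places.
End-effector y-axis (col 1 of R) = (0.6124,0.3536,-0.7071)
R[1][1] = 0.3536

0.354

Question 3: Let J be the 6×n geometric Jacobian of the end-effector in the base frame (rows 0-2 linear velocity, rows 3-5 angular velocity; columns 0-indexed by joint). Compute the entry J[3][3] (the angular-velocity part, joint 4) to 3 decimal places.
axis z_3 = (0.5000,-0.8660,0.0000); lever o_n−o_3 = (3.8371,-2.4034,4.9497)
cross product → J_v[:, 3] = (-4.2866,-2.4749,2.1213)
J_ω[:, 3] = z_3
entry J[3][3] = 0.5000

0.500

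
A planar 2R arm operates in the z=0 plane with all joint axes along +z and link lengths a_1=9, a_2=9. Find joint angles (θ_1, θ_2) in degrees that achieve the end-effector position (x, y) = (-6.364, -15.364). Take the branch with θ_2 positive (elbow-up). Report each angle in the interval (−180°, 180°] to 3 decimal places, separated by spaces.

cos θ_2 = (276.5530−9²−9²)/(2·9·9) = 0.7071; θ_2 = 44.9992° (elbow-up)
β = atan2(-15.3640,-6.3640) = -112.5001°; ψ = atan2(6.3639,15.3641) = 22.4996°
θ_1 = β − ψ = -134.9996°

-135.000 44.999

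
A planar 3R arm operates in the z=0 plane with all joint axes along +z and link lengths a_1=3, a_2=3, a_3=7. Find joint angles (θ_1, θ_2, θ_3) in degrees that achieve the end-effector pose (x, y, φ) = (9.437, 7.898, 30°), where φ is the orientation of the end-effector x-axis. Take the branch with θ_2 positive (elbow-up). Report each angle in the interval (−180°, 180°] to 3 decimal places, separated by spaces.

wrist centre = target − a_3·(cos φ, sin φ) = (3.3748, 4.3980)
cos θ_2 = (30.7318−3²−3²)/(2·3·3) = 0.7073; θ_2 = 44.9824° (elbow-up)
β = atan2(4.3980,3.3748) = 52.4990°; ψ = atan2(2.1207,5.1220) = 22.4912°
θ_1 = β − ψ = 30.0078°
θ_3 = φ − θ_1 − θ_2 = -44.9902° (wrapped to (-180°,180°])

30.008 44.982 -44.990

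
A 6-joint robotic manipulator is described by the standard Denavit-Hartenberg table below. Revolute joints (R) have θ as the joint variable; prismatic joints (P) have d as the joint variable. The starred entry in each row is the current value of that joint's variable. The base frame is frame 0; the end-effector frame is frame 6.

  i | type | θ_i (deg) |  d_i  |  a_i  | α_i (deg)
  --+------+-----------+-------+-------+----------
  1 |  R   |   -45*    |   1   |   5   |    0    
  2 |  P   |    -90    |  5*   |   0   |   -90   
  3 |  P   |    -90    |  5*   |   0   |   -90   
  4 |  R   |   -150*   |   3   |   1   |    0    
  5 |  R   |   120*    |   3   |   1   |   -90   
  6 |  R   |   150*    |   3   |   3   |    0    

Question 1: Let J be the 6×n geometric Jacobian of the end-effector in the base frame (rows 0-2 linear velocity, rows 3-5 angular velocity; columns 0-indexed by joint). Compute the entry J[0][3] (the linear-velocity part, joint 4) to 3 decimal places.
axis z_3 = (-0.7071,-0.7071,-0.0000); lever o_n−o_3 = (-5.2305,-1.1334,-0.7500)
cross product → J_v[:, 3] = (0.5303,-0.5303,-2.8971)
J_ω[:, 3] = z_3
entry J[0][3] = 0.5303

0.530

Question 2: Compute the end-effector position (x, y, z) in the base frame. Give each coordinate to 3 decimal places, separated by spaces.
1.841 -8.204 5.250

after link 1: o_1 = (3.5355, -3.5355, 1.0000)
after link 2: o_2 = (3.5355, -3.5355, 6.0000)
after link 3: o_3 = (7.0711, -7.0711, 6.0000)
after link 4: o_4 = (5.3033, -9.5459, 5.1340)
after link 5: o_5 = (3.5355, -12.0208, 6.0000)
after link 6: o_6 = (1.8405, -8.2045, 5.2500)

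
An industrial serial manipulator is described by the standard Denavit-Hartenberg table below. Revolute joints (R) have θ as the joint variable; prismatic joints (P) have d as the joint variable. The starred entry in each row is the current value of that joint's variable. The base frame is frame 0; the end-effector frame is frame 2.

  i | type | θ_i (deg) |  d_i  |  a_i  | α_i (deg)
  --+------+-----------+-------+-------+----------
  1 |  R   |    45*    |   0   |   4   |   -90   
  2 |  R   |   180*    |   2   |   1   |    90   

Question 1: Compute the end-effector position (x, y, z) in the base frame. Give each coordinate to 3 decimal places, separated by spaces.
after link 1: o_1 = (2.8284, 2.8284, 0.0000)
after link 2: o_2 = (0.7071, 3.5355, 0.0000)

0.707 3.536 0.000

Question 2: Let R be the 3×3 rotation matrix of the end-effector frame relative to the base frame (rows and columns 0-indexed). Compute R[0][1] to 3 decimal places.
End-effector y-axis (col 1 of R) = (-0.7071,0.7071,0.0000)
R[0][1] = -0.7071

-0.707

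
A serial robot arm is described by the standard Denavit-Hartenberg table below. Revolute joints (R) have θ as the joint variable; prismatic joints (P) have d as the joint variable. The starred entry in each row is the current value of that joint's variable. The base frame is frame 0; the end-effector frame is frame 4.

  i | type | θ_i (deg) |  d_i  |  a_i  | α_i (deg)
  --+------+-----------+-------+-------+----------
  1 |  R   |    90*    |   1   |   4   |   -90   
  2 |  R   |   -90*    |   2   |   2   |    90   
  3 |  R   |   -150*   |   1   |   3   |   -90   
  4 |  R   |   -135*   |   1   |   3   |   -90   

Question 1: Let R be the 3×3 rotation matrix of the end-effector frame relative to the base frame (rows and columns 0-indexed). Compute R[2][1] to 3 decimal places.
End-effector y-axis (col 1 of R) = (-0.8660,0.0000,-0.5000)
R[2][1] = -0.5000

-0.500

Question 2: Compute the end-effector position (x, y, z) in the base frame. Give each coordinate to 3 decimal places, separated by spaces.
-0.695 0.879 2.739

after link 1: o_1 = (0.0000, 4.0000, 1.0000)
after link 2: o_2 = (-2.0000, 4.0000, 3.0000)
after link 3: o_3 = (-0.5000, 3.0000, 0.4019)
after link 4: o_4 = (-0.6946, 0.8787, 2.7390)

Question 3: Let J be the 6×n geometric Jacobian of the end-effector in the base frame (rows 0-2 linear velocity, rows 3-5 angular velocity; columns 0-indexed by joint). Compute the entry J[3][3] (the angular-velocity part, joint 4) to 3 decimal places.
axis z_3 = (0.8660,-0.0000,0.5000); lever o_n−o_3 = (-0.1946,-2.1213,2.3371)
cross product → J_v[:, 3] = (1.0607,-2.1213,-1.8371)
J_ω[:, 3] = z_3
entry J[3][3] = 0.8660

0.866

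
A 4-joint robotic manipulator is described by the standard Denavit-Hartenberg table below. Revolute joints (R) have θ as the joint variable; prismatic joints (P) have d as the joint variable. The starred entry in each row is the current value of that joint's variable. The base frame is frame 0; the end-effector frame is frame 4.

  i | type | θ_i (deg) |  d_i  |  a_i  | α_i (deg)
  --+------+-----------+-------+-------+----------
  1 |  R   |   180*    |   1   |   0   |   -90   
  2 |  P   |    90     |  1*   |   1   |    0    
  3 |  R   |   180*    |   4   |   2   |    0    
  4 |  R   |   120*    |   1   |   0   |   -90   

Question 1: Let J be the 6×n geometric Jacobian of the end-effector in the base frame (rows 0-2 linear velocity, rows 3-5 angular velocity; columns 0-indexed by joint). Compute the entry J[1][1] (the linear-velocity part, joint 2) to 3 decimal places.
prismatic axis z_1 = (-0.0000,-1.0000,0.0000)
J_v[:, 1] = z_1; J_ω[:, 1] = (0,0,0)
entry J[1][1] = -1.0000

-1.000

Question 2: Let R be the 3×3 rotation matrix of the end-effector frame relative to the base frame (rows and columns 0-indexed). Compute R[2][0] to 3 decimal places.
End-effector x-axis (col 0 of R) = (-0.8660,0.0000,-0.5000)
R[2][0] = -0.5000

-0.500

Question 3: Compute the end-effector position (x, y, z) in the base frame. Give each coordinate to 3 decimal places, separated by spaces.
after link 1: o_1 = (0.0000, 0.0000, 1.0000)
after link 2: o_2 = (-0.0000, -1.0000, 0.0000)
after link 3: o_3 = (-0.0000, -5.0000, 2.0000)
after link 4: o_4 = (-0.0000, -6.0000, 2.0000)

-0.000 -6.000 2.000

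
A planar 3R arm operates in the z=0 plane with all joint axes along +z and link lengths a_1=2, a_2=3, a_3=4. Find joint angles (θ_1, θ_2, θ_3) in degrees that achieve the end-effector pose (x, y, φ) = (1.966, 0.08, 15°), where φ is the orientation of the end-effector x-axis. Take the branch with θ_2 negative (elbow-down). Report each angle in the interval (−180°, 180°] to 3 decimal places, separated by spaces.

wrist centre = target − a_3·(cos φ, sin φ) = (-1.8977, -0.9553)
cos θ_2 = (4.5138−2²−3²)/(2·2·3) = -0.7072; θ_2 = -135.0060° (elbow-down)
β = atan2(-0.9553,-1.8977) = -153.2800°; ψ = atan2(-2.1211,-0.1215) = -93.2796°
θ_1 = β − ψ = -60.0004°
θ_3 = φ − θ_1 − θ_2 = -149.9936° (wrapped to (-180°,180°])

-60.000 -135.006 -149.994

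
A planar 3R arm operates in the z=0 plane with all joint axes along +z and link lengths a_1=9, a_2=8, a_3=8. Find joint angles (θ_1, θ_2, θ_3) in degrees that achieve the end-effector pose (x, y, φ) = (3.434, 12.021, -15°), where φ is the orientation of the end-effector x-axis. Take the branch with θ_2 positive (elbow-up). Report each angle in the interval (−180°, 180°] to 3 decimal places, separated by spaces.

wrist centre = target − a_3·(cos φ, sin φ) = (-4.2934, 14.0916)
cos θ_2 = (217.0052−9²−8²)/(2·9·8) = 0.5000; θ_2 = 59.9976° (elbow-up)
β = atan2(14.0916,-4.2934) = 106.9449°; ψ = atan2(6.9280,13.0003) = 28.0538°
θ_1 = β − ψ = 78.8911°
θ_3 = φ − θ_1 − θ_2 = -153.8887° (wrapped to (-180°,180°])

78.891 59.998 -153.889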